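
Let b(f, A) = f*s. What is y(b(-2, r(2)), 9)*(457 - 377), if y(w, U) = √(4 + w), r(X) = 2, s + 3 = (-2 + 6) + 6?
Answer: 80*I*√10 ≈ 252.98*I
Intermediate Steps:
s = 7 (s = -3 + ((-2 + 6) + 6) = -3 + (4 + 6) = -3 + 10 = 7)
b(f, A) = 7*f (b(f, A) = f*7 = 7*f)
y(b(-2, r(2)), 9)*(457 - 377) = √(4 + 7*(-2))*(457 - 377) = √(4 - 14)*80 = √(-10)*80 = (I*√10)*80 = 80*I*√10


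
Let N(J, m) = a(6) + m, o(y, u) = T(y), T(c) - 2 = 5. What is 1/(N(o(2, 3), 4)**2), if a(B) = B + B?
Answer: 1/256 ≈ 0.0039063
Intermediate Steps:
a(B) = 2*B
T(c) = 7 (T(c) = 2 + 5 = 7)
o(y, u) = 7
N(J, m) = 12 + m (N(J, m) = 2*6 + m = 12 + m)
1/(N(o(2, 3), 4)**2) = 1/((12 + 4)**2) = 1/(16**2) = 1/256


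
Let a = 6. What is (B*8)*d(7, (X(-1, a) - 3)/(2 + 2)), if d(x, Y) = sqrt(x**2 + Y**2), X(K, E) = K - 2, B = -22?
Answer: -88*sqrt(205) ≈ -1260.0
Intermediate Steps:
X(K, E) = -2 + K
d(x, Y) = sqrt(Y**2 + x**2)
(B*8)*d(7, (X(-1, a) - 3)/(2 + 2)) = (-22*8)*sqrt((((-2 - 1) - 3)/(2 + 2))**2 + 7**2) = -176*sqrt(((-3 - 3)/4)**2 + 49) = -176*sqrt((-6*1/4)**2 + 49) = -176*sqrt((-3/2)**2 + 49) = -176*sqrt(9/4 + 49) = -88*sqrt(205)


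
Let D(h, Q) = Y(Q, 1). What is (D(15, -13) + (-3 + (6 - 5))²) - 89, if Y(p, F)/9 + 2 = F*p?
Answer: -220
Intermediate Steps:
Y(p, F) = -18 + 9*F*p (Y(p, F) = -18 + 9*(F*p) = -18 + 9*F*p)
D(h, Q) = -18 + 9*Q (D(h, Q) = -18 + 9*1*Q = -18 + 9*Q)
(D(15, -13) + (-3 + (6 - 5))²) - 89 = ((-18 + 9*(-13)) + (-3 + (6 - 5))²) - 89 = ((-18 - 117) + (-3 + 1)²) - 89 = (-135 + (-2)²) - 89 = (-135 + 4) - 89 = -131 - 89 = -220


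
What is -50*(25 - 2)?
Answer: -1150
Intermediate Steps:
-50*(25 - 2) = -50*23 = -1150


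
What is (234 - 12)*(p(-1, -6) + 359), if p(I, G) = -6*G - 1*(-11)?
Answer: 90132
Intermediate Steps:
p(I, G) = 11 - 6*G (p(I, G) = -6*G + 11 = 11 - 6*G)
(234 - 12)*(p(-1, -6) + 359) = (234 - 12)*((11 - 6*(-6)) + 359) = 222*((11 + 36) + 359) = 222*(47 + 359) = 222*406 = 90132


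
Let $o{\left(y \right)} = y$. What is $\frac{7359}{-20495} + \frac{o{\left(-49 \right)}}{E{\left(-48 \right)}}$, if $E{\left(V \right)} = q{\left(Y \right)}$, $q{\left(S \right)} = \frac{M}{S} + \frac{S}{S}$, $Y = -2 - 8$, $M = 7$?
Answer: $- \frac{10064627}{61485} \approx -163.69$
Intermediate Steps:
$Y = -10$ ($Y = -2 - 8 = -10$)
$q{\left(S \right)} = 1 + \frac{7}{S}$ ($q{\left(S \right)} = \frac{7}{S} + \frac{S}{S} = \frac{7}{S} + 1 = 1 + \frac{7}{S}$)
$E{\left(V \right)} = \frac{3}{10}$ ($E{\left(V \right)} = \frac{7 - 10}{-10} = \left(- \frac{1}{10}\right) \left(-3\right) = \frac{3}{10}$)
$\frac{7359}{-20495} + \frac{o{\left(-49 \right)}}{E{\left(-48 \right)}} = \frac{7359}{-20495} - \frac{49}{\frac{3}{10}} = 7359 \left(- \frac{1}{20495}\right) - \frac{490}{3} = - \frac{7359}{20495} - \frac{490}{3} = - \frac{10064627}{61485}$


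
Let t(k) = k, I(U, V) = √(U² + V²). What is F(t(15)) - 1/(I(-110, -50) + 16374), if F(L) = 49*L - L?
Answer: 96513571173/134046638 + 5*√146/134046638 ≈ 720.00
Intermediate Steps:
F(L) = 48*L
F(t(15)) - 1/(I(-110, -50) + 16374) = 48*15 - 1/(√((-110)² + (-50)²) + 16374) = 720 - 1/(√(12100 + 2500) + 16374) = 720 - 1/(√14600 + 16374) = 720 - 1/(10*√146 + 16374) = 720 - 1/(16374 + 10*√146)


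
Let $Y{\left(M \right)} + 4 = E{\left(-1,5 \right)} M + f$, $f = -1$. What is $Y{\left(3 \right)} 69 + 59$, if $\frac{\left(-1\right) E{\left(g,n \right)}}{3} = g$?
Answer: $335$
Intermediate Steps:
$E{\left(g,n \right)} = - 3 g$
$Y{\left(M \right)} = -5 + 3 M$ ($Y{\left(M \right)} = -4 + \left(\left(-3\right) \left(-1\right) M - 1\right) = -4 + \left(3 M - 1\right) = -4 + \left(-1 + 3 M\right) = -5 + 3 M$)
$Y{\left(3 \right)} 69 + 59 = \left(-5 + 3 \cdot 3\right) 69 + 59 = \left(-5 + 9\right) 69 + 59 = 4 \cdot 69 + 59 = 276 + 59 = 335$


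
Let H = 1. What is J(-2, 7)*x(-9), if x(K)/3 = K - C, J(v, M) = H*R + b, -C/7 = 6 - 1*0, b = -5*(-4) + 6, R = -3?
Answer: 2277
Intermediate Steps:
b = 26 (b = 20 + 6 = 26)
C = -42 (C = -7*(6 - 1*0) = -7*(6 + 0) = -7*6 = -42)
J(v, M) = 23 (J(v, M) = 1*(-3) + 26 = -3 + 26 = 23)
x(K) = 126 + 3*K (x(K) = 3*(K - 1*(-42)) = 3*(K + 42) = 3*(42 + K) = 126 + 3*K)
J(-2, 7)*x(-9) = 23*(126 + 3*(-9)) = 23*(126 - 27) = 23*99 = 2277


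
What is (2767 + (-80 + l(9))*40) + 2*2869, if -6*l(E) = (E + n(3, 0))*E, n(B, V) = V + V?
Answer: 4765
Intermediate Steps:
n(B, V) = 2*V
l(E) = -E²/6 (l(E) = -(E + 2*0)*E/6 = -(E + 0)*E/6 = -E*E/6 = -E²/6)
(2767 + (-80 + l(9))*40) + 2*2869 = (2767 + (-80 - ⅙*9²)*40) + 2*2869 = (2767 + (-80 - ⅙*81)*40) + 5738 = (2767 + (-80 - 27/2)*40) + 5738 = (2767 - 187/2*40) + 5738 = (2767 - 3740) + 5738 = -973 + 5738 = 4765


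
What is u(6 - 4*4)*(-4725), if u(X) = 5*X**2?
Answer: -2362500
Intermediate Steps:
u(6 - 4*4)*(-4725) = (5*(6 - 4*4)**2)*(-4725) = (5*(6 - 16)**2)*(-4725) = (5*(-10)**2)*(-4725) = (5*100)*(-4725) = 500*(-4725) = -2362500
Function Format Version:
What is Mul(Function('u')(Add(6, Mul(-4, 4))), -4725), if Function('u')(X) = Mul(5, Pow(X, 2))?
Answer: -2362500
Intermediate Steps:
Mul(Function('u')(Add(6, Mul(-4, 4))), -4725) = Mul(Mul(5, Pow(Add(6, Mul(-4, 4)), 2)), -4725) = Mul(Mul(5, Pow(Add(6, -16), 2)), -4725) = Mul(Mul(5, Pow(-10, 2)), -4725) = Mul(Mul(5, 100), -4725) = Mul(500, -4725) = -2362500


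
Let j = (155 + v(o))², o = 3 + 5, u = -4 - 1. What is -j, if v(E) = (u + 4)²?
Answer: -24336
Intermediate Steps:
u = -5
o = 8
v(E) = 1 (v(E) = (-5 + 4)² = (-1)² = 1)
j = 24336 (j = (155 + 1)² = 156² = 24336)
-j = -1*24336 = -24336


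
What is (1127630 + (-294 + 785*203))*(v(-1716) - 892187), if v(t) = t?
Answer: -1150176944973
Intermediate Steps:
(1127630 + (-294 + 785*203))*(v(-1716) - 892187) = (1127630 + (-294 + 785*203))*(-1716 - 892187) = (1127630 + (-294 + 159355))*(-893903) = (1127630 + 159061)*(-893903) = 1286691*(-893903) = -1150176944973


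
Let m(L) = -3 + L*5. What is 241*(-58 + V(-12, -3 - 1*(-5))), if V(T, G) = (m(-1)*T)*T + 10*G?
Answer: -286790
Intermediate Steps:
m(L) = -3 + 5*L
V(T, G) = -8*T**2 + 10*G (V(T, G) = ((-3 + 5*(-1))*T)*T + 10*G = ((-3 - 5)*T)*T + 10*G = (-8*T)*T + 10*G = -8*T**2 + 10*G)
241*(-58 + V(-12, -3 - 1*(-5))) = 241*(-58 + (-8*(-12)**2 + 10*(-3 - 1*(-5)))) = 241*(-58 + (-8*144 + 10*(-3 + 5))) = 241*(-58 + (-1152 + 10*2)) = 241*(-58 + (-1152 + 20)) = 241*(-58 - 1132) = 241*(-1190) = -286790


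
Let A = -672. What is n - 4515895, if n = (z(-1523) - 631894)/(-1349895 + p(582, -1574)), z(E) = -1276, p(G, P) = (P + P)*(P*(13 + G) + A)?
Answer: -13317202756139065/2948962001 ≈ -4.5159e+6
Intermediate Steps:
p(G, P) = 2*P*(-672 + P*(13 + G)) (p(G, P) = (P + P)*(P*(13 + G) - 672) = (2*P)*(-672 + P*(13 + G)) = 2*P*(-672 + P*(13 + G)))
n = -633170/2948962001 (n = (-1276 - 631894)/(-1349895 + 2*(-1574)*(-672 + 13*(-1574) + 582*(-1574))) = -633170/(-1349895 + 2*(-1574)*(-672 - 20462 - 916068)) = -633170/(-1349895 + 2*(-1574)*(-937202)) = -633170/(-1349895 + 2950311896) = -633170/2948962001 ≈ -0.00021471)
n - 4515895 = -633170/2948962001 - 4515895 = -13317202756139065/2948962001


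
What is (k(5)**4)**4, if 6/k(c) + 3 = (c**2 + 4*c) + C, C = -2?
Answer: 43046721/655360000000000000000 ≈ 6.5684e-14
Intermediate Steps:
k(c) = 6/(-5 + c**2 + 4*c) (k(c) = 6/(-3 + ((c**2 + 4*c) - 2)) = 6/(-3 + (-2 + c**2 + 4*c)) = 6/(-5 + c**2 + 4*c))
(k(5)**4)**4 = ((6/(-5 + 5**2 + 4*5))**4)**4 = ((6/(-5 + 25 + 20))**4)**4 = ((6/40)**4)**4 = ((6*(1/40))**4)**4 = ((3/20)**4)**4 = (81/160000)**4 = 43046721/655360000000000000000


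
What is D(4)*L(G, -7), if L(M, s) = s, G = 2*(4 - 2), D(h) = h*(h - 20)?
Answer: 448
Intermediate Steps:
D(h) = h*(-20 + h)
G = 4 (G = 2*2 = 4)
D(4)*L(G, -7) = (4*(-20 + 4))*(-7) = (4*(-16))*(-7) = -64*(-7) = 448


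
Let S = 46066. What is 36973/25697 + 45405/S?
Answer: 2869970503/1183758002 ≈ 2.4245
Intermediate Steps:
36973/25697 + 45405/S = 36973/25697 + 45405/46066 = 2869970503/1183758002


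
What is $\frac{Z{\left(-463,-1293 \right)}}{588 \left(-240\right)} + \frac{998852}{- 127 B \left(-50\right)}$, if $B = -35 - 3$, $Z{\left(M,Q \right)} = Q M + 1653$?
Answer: $- \frac{595444333}{70942200} \approx -8.3934$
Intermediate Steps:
$Z{\left(M,Q \right)} = 1653 + M Q$ ($Z{\left(M,Q \right)} = M Q + 1653 = 1653 + M Q$)
$B = -38$ ($B = -35 - 3 = -38$)
$\frac{Z{\left(-463,-1293 \right)}}{588 \left(-240\right)} + \frac{998852}{- 127 B \left(-50\right)} = \frac{1653 - -598659}{588 \left(-240\right)} + \frac{998852}{\left(-127\right) \left(-38\right) \left(-50\right)} = \frac{1653 + 598659}{-141120} + \frac{998852}{4826 \left(-50\right)} = 600312 \left(- \frac{1}{141120}\right) + \frac{998852}{-241300} = - \frac{25013}{5880} + 998852 \left(- \frac{1}{241300}\right) = - \frac{25013}{5880} - \frac{249713}{60325} = - \frac{595444333}{70942200}$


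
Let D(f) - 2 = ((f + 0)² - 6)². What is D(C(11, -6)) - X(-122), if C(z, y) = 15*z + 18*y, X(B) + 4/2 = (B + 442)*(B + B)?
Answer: 10595133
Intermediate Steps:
X(B) = -2 + 2*B*(442 + B) (X(B) = -2 + (B + 442)*(B + B) = -2 + (442 + B)*(2*B) = -2 + 2*B*(442 + B))
D(f) = 2 + (-6 + f²)² (D(f) = 2 + ((f + 0)² - 6)² = 2 + (f² - 6)² = 2 + (-6 + f²)²)
D(C(11, -6)) - X(-122) = (2 + (-6 + (15*11 + 18*(-6))²)²) - (-2 + 2*(-122)² + 884*(-122)) = (2 + (-6 + (165 - 108)²)²) - (-2 + 2*14884 - 107848) = (2 + (-6 + 57²)²) - (-2 + 29768 - 107848) = (2 + (-6 + 3249)²) - 1*(-78082) = (2 + 3243²) + 78082 = (2 + 10517049) + 78082 = 10517051 + 78082 = 10595133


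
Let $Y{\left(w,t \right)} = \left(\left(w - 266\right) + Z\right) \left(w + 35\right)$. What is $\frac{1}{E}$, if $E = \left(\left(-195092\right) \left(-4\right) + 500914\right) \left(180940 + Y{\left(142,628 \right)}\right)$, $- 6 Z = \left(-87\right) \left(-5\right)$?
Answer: $\frac{1}{187271536479} \approx 5.3398 \cdot 10^{-12}$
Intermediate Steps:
$Z = - \frac{145}{2}$ ($Z = - \frac{\left(-87\right) \left(-5\right)}{6} = \left(- \frac{1}{6}\right) 435 = - \frac{145}{2} \approx -72.5$)
$Y{\left(w,t \right)} = \left(35 + w\right) \left(- \frac{677}{2} + w\right)$ ($Y{\left(w,t \right)} = \left(\left(w - 266\right) - \frac{145}{2}\right) \left(w + 35\right) = \left(\left(-266 + w\right) - \frac{145}{2}\right) \left(35 + w\right) = \left(- \frac{677}{2} + w\right) \left(35 + w\right) = \left(35 + w\right) \left(- \frac{677}{2} + w\right)$)
$E = 187271536479$ ($E = \left(\left(-195092\right) \left(-4\right) + 500914\right) \left(180940 - \left(\frac{109889}{2} - 20164\right)\right) = \left(780368 + 500914\right) \left(180940 - \frac{69561}{2}\right) = 1281282 \left(180940 - \frac{69561}{2}\right) = 1281282 \cdot \frac{292319}{2} = 187271536479$)
$\frac{1}{E} = \frac{1}{187271536479}$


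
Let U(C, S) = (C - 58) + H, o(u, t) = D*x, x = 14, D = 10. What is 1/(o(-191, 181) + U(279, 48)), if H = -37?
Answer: 1/324 ≈ 0.0030864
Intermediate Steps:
o(u, t) = 140 (o(u, t) = 10*14 = 140)
U(C, S) = -95 + C (U(C, S) = (C - 58) - 37 = (-58 + C) - 37 = -95 + C)
1/(o(-191, 181) + U(279, 48)) = 1/(140 + (-95 + 279)) = 1/(140 + 184) = 1/324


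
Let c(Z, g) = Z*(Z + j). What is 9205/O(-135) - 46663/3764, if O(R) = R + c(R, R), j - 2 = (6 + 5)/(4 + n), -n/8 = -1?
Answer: -632889995/53286948 ≈ -11.877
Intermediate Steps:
n = 8 (n = -8*(-1) = 8)
j = 35/12 (j = 2 + (6 + 5)/(4 + 8) = 2 + 11/12 = 35/12 ≈ 2.9167)
c(Z, g) = Z*(35/12 + Z) (c(Z, g) = Z*(Z + 35/12) = Z*(35/12 + Z))
O(R) = R + R*(35 + 12*R)/12
9205/O(-135) - 46663/3764 = 9205/(((1/12)*(-135)*(47 + 12*(-135)))) - 46663/3764 = 9205/(((1/12)*(-135)*(47 - 1620))) - 46663*1/3764 = 9205/(((1/12)*(-135)*(-1573))) - 46663/3764 = 9205/(70785/4) - 46663/3764 = 9205*(4/70785) - 46663/3764 = 7364/14157 - 46663/3764 = -632889995/53286948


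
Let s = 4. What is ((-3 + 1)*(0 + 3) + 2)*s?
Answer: -16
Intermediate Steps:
((-3 + 1)*(0 + 3) + 2)*s = ((-3 + 1)*(0 + 3) + 2)*4 = (-2*3 + 2)*4 = (-6 + 2)*4 = -4*4 = -16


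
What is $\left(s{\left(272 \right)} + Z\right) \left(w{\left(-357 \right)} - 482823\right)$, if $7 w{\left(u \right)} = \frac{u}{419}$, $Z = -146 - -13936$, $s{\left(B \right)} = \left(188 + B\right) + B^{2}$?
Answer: $- \frac{17849993019792}{419} \approx -4.2601 \cdot 10^{10}$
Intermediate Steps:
$s{\left(B \right)} = 188 + B + B^{2}$
$Z = 13790$ ($Z = -146 + 13936 = 13790$)
$w{\left(u \right)} = \frac{u}{2933}$ ($w{\left(u \right)} = \frac{u \frac{1}{419}}{7} = \frac{\frac{1}{419} u}{7} = \frac{u}{2933}$)
$\left(s{\left(272 \right)} + Z\right) \left(w{\left(-357 \right)} - 482823\right) = \left(\left(188 + 272 + 272^{2}\right) + 13790\right) \left(\frac{1}{2933} \left(-357\right) - 482823\right) = \left(\left(188 + 272 + 73984\right) + 13790\right) \left(- \frac{51}{419} - 482823\right) = \left(74444 + 13790\right) \left(- \frac{202302888}{419}\right) = 88234 \left(- \frac{202302888}{419}\right) = - \frac{17849993019792}{419}$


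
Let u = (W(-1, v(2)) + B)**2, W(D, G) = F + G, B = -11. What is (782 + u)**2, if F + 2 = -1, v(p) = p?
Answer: 857476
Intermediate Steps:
F = -3 (F = -2 - 1 = -3)
W(D, G) = -3 + G
u = 144 (u = ((-3 + 2) - 11)**2 = (-1 - 11)**2 = (-12)**2 = 144)
(782 + u)**2 = (782 + 144)**2 = 926**2 = 857476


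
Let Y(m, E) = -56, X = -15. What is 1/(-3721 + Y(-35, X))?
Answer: -1/3777 ≈ -0.00026476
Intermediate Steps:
1/(-3721 + Y(-35, X)) = 1/(-3721 - 56) = 1/(-3777) = -1/3777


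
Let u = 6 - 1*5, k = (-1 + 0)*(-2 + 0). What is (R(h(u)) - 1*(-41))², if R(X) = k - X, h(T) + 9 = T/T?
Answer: 2601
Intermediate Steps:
k = 2 (k = -1*(-2) = 2)
u = 1 (u = 6 - 5 = 1)
h(T) = -8 (h(T) = -9 + T/T = -9 + 1 = -8)
R(X) = 2 - X
(R(h(u)) - 1*(-41))² = ((2 - 1*(-8)) - 1*(-41))² = ((2 + 8) + 41)² = (10 + 41)² = 51² = 2601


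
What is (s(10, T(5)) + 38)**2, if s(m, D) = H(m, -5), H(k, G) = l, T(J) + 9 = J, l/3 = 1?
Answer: 1681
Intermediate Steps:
l = 3 (l = 3*1 = 3)
T(J) = -9 + J
H(k, G) = 3
s(m, D) = 3
(s(10, T(5)) + 38)**2 = (3 + 38)**2 = 41**2 = 1681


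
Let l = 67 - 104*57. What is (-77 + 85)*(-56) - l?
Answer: 5413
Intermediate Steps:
l = -5861 (l = 67 - 5928 = -5861)
(-77 + 85)*(-56) - l = (-77 + 85)*(-56) - 1*(-5861) = 8*(-56) + 5861 = -448 + 5861 = 5413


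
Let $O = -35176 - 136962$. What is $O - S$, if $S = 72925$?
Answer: $-245063$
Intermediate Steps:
$O = -172138$ ($O = -35176 - 136962 = -172138$)
$O - S = -172138 - 72925 = -245063$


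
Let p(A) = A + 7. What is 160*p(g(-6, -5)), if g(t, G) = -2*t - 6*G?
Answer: 7840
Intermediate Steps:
g(t, G) = -6*G - 2*t
p(A) = 7 + A
160*p(g(-6, -5)) = 160*(7 + (-6*(-5) - 2*(-6))) = 160*(7 + (30 + 12)) = 160*(7 + 42) = 160*49 = 7840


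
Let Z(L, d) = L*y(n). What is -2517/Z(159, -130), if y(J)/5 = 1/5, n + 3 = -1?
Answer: -839/53 ≈ -15.830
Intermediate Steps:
n = -4 (n = -3 - 1 = -4)
y(J) = 1 (y(J) = 5/5 = 5*(⅕) = 1)
Z(L, d) = L (Z(L, d) = L*1 = L)
-2517/Z(159, -130) = -2517/159 = -2517*1/159 = -839/53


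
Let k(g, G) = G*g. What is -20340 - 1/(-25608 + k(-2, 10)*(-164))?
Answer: -454151519/22328 ≈ -20340.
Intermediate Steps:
-20340 - 1/(-25608 + k(-2, 10)*(-164)) = -20340 - 1/(-25608 + (10*(-2))*(-164)) = -20340 - 1/(-25608 - 20*(-164)) = -20340 - 1/(-25608 + 3280) = -20340 - 1/(-22328) = -20340 - 1*(-1/22328) = -20340 + 1/22328 = -454151519/22328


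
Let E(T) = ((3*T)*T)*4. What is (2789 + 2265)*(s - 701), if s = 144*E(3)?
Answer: 75056954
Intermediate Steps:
E(T) = 12*T**2 (E(T) = (3*T**2)*4 = 12*T**2)
s = 15552 (s = 144*(12*3**2) = 144*(12*9) = 144*108 = 15552)
(2789 + 2265)*(s - 701) = (2789 + 2265)*(15552 - 701) = 5054*14851 = 75056954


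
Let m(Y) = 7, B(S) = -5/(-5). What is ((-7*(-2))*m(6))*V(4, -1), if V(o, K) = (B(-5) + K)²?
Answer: 0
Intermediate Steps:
B(S) = 1 (B(S) = -5*(-⅕) = 1)
V(o, K) = (1 + K)²
((-7*(-2))*m(6))*V(4, -1) = (-7*(-2)*7)*(1 - 1)² = (14*7)*0² = 98*0 = 0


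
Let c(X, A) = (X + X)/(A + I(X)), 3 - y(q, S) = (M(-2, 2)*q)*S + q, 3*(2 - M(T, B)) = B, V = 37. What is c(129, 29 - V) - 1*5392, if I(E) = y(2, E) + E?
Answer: -199547/37 ≈ -5393.2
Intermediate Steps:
M(T, B) = 2 - B/3
y(q, S) = 3 - q - 4*S*q/3 (y(q, S) = 3 - (((2 - ⅓*2)*q)*S + q) = 3 - (((2 - ⅔)*q)*S + q) = 3 - ((4*q/3)*S + q) = 3 - (4*S*q/3 + q) = 3 - (q + 4*S*q/3) = 3 + (-q - 4*S*q/3) = 3 - q - 4*S*q/3)
I(E) = 1 - 5*E/3 (I(E) = (3 - 1*2 - 4/3*E*2) + E = (3 - 2 - 8*E/3) + E = (1 - 8*E/3) + E = 1 - 5*E/3)
c(X, A) = 2*X/(1 + A - 5*X/3) (c(X, A) = (X + X)/(A + (1 - 5*X/3)) = (2*X)/(1 + A - 5*X/3) = 2*X/(1 + A - 5*X/3))
c(129, 29 - V) - 1*5392 = 6*129/(3 - 5*129 + 3*(29 - 1*37)) - 1*5392 = 6*129/(3 - 645 + 3*(29 - 37)) - 5392 = 6*129/(3 - 645 + 3*(-8)) - 5392 = 6*129/(3 - 645 - 24) - 5392 = 6*129/(-666) - 5392 = 6*129*(-1/666) - 5392 = -43/37 - 5392 = -199547/37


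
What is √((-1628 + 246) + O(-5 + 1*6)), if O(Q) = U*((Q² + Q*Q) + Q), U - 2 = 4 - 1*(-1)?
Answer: I*√1361 ≈ 36.892*I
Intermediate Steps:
U = 7 (U = 2 + (4 - 1*(-1)) = 2 + (4 + 1) = 2 + 5 = 7)
O(Q) = 7*Q + 14*Q² (O(Q) = 7*((Q² + Q*Q) + Q) = 7*((Q² + Q²) + Q) = 7*(2*Q² + Q) = 7*(Q + 2*Q²) = 7*Q + 14*Q²)
√((-1628 + 246) + O(-5 + 1*6)) = √((-1628 + 246) + 7*(-5 + 1*6)*(1 + 2*(-5 + 1*6))) = √(-1382 + 7*(-5 + 6)*(1 + 2*(-5 + 6))) = √(-1382 + 7*1*(1 + 2*1)) = √(-1382 + 7*1*(1 + 2)) = √(-1382 + 7*1*3) = √(-1382 + 21) = √(-1361) = I*√1361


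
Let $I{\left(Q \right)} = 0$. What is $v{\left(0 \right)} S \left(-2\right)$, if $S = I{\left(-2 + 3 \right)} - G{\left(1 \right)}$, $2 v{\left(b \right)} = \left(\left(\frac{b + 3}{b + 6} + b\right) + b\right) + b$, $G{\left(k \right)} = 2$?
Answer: $1$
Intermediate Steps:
$v{\left(b \right)} = \frac{3 b}{2} + \frac{3 + b}{2 \left(6 + b\right)}$ ($v{\left(b \right)} = \frac{\left(\left(\frac{b + 3}{b + 6} + b\right) + b\right) + b}{2} = \frac{\left(\left(\frac{3 + b}{6 + b} + b\right) + b\right) + b}{2} = \frac{\left(\left(b + \frac{3 + b}{6 + b}\right) + b\right) + b}{2} = \frac{\left(2 b + \frac{3 + b}{6 + b}\right) + b}{2} = \frac{3 b + \frac{3 + b}{6 + b}}{2} = \frac{3 b}{2} + \frac{3 + b}{2 \left(6 + b\right)}$)
$S = -2$ ($S = 0 - 2 = -2$)
$v{\left(0 \right)} S \left(-2\right) = \frac{3 + 3 \cdot 0^{2} + 19 \cdot 0}{2 \left(6 + 0\right)} \left(-2\right) \left(-2\right) = \frac{3 + 3 \cdot 0 + 0}{2 \cdot 6} \left(-2\right) \left(-2\right) = \frac{1}{2} \cdot \frac{1}{6} \left(3 + 0 + 0\right) \left(-2\right) \left(-2\right) = \frac{1}{2} \cdot \frac{1}{6} \cdot 3 \left(-2\right) \left(-2\right) = \frac{1}{4} \left(-2\right) \left(-2\right) = \left(- \frac{1}{2}\right) \left(-2\right) = 1$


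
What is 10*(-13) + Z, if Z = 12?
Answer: -118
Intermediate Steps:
10*(-13) + Z = 10*(-13) + 12 = -130 + 12 = -118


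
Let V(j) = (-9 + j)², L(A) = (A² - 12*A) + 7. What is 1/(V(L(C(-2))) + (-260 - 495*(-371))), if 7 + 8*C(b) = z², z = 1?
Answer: 256/46961201 ≈ 5.4513e-6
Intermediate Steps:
C(b) = -¾ (C(b) = -7/8 + (⅛)*1² = -7/8 + (⅛)*1 = -7/8 + ⅛ = -¾)
L(A) = 7 + A² - 12*A
1/(V(L(C(-2))) + (-260 - 495*(-371))) = 1/((-9 + (7 + (-¾)² - 12*(-¾)))² + (-260 - 495*(-371))) = 1/((-9 + (7 + 9/16 + 9))² + (-260 + 183645)) = 1/((-9 + 265/16)² + 183385) = 1/((121/16)² + 183385) = 1/(14641/256 + 183385) = 1/(46961201/256) = 256/46961201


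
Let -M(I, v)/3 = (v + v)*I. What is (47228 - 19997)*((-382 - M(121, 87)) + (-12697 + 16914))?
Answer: 1824395307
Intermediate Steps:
M(I, v) = -6*I*v (M(I, v) = -3*(v + v)*I = -3*2*v*I = -6*I*v)
(47228 - 19997)*((-382 - M(121, 87)) + (-12697 + 16914)) = (47228 - 19997)*((-382 - (-6)*121*87) + (-12697 + 16914)) = 27231*((-382 - 1*(-63162)) + 4217) = 27231*((-382 + 63162) + 4217) = 27231*(62780 + 4217) = 27231*66997 = 1824395307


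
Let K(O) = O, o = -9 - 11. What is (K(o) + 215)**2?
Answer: 38025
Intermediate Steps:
o = -20
(K(o) + 215)**2 = (-20 + 215)**2 = 195**2 = 38025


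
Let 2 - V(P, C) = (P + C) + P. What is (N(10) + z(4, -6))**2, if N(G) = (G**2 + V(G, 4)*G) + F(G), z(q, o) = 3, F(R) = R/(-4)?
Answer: 57121/4 ≈ 14280.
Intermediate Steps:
F(R) = -R/4 (F(R) = R*(-1/4) = -R/4)
V(P, C) = 2 - C - 2*P (V(P, C) = 2 - ((P + C) + P) = 2 - ((C + P) + P) = 2 - (C + 2*P) = 2 + (-C - 2*P) = 2 - C - 2*P)
N(G) = G**2 - G/4 + G*(-2 - 2*G) (N(G) = (G**2 + (2 - 1*4 - 2*G)*G) - G/4 = (G**2 + (2 - 4 - 2*G)*G) - G/4 = (G**2 + (-2 - 2*G)*G) - G/4 = (G**2 + G*(-2 - 2*G)) - G/4 = G**2 - G/4 + G*(-2 - 2*G))
(N(10) + z(4, -6))**2 = ((1/4)*10*(-9 - 4*10) + 3)**2 = ((1/4)*10*(-9 - 40) + 3)**2 = ((1/4)*10*(-49) + 3)**2 = (-245/2 + 3)**2 = (-239/2)**2 = 57121/4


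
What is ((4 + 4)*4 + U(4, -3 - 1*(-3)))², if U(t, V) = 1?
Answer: 1089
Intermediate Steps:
((4 + 4)*4 + U(4, -3 - 1*(-3)))² = ((4 + 4)*4 + 1)² = (8*4 + 1)² = (32 + 1)² = 33² = 1089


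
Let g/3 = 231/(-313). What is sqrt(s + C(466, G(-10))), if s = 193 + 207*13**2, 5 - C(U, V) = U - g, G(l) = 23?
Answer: sqrt(3400776926)/313 ≈ 186.31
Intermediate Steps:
g = -693/313 (g = 3*(231/(-313)) = 3*(231*(-1/313)) = 3*(-231/313) = -693/313 ≈ -2.2141)
C(U, V) = 872/313 - U (C(U, V) = 5 - (U - 1*(-693/313)) = 5 - (U + 693/313) = 5 - (693/313 + U) = 5 + (-693/313 - U) = 872/313 - U)
s = 35176 (s = 193 + 207*169 = 193 + 34983 = 35176)
sqrt(s + C(466, G(-10))) = sqrt(35176 + (872/313 - 1*466)) = sqrt(35176 + (872/313 - 466)) = sqrt(35176 - 144986/313) = sqrt(10865102/313) = sqrt(3400776926)/313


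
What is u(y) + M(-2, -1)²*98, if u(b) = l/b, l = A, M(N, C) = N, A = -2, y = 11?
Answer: 4310/11 ≈ 391.82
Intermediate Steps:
l = -2
u(b) = -2/b
u(y) + M(-2, -1)²*98 = -2/11 + (-2)²*98 = -2*1/11 + 4*98 = -2/11 + 392 = 4310/11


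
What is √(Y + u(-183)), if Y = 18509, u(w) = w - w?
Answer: √18509 ≈ 136.05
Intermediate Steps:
u(w) = 0
√(Y + u(-183)) = √(18509 + 0) = √18509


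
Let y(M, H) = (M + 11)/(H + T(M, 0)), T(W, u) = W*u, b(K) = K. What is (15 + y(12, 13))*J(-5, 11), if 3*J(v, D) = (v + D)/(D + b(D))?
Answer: 218/143 ≈ 1.5245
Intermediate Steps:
J(v, D) = (D + v)/(6*D) (J(v, D) = ((v + D)/(D + D))/3 = ((D + v)/((2*D)))/3 = ((D + v)*(1/(2*D)))/3 = ((D + v)/(2*D))/3 = (D + v)/(6*D))
y(M, H) = (11 + M)/H (y(M, H) = (M + 11)/(H + M*0) = (11 + M)/(H + 0) = (11 + M)/H)
(15 + y(12, 13))*J(-5, 11) = (15 + (11 + 12)/13)*((⅙)*(11 - 5)/11) = (15 + (1/13)*23)*((⅙)*(1/11)*6) = (15 + 23/13)*(1/11) = (218/13)*(1/11) = 218/143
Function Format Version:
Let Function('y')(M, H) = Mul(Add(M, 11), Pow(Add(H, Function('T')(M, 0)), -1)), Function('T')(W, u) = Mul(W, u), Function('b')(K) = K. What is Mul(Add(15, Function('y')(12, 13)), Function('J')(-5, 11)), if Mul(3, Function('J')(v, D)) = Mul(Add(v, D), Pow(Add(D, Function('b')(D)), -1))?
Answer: Rational(218, 143) ≈ 1.5245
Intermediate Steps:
Function('J')(v, D) = Mul(Rational(1, 6), Pow(D, -1), Add(D, v)) (Function('J')(v, D) = Mul(Rational(1, 3), Mul(Add(v, D), Pow(Add(D, D), -1))) = Mul(Rational(1, 3), Mul(Add(D, v), Pow(Mul(2, D), -1))) = Mul(Rational(1, 3), Mul(Add(D, v), Mul(Rational(1, 2), Pow(D, -1)))) = Mul(Rational(1, 3), Mul(Rational(1, 2), Pow(D, -1), Add(D, v))) = Mul(Rational(1, 6), Pow(D, -1), Add(D, v)))
Function('y')(M, H) = Mul(Pow(H, -1), Add(11, M)) (Function('y')(M, H) = Mul(Add(M, 11), Pow(Add(H, Mul(M, 0)), -1)) = Mul(Add(11, M), Pow(Add(H, 0), -1)) = Mul(Add(11, M), Pow(H, -1)) = Mul(Pow(H, -1), Add(11, M)))
Mul(Add(15, Function('y')(12, 13)), Function('J')(-5, 11)) = Mul(Add(15, Mul(Pow(13, -1), Add(11, 12))), Mul(Rational(1, 6), Pow(11, -1), Add(11, -5))) = Mul(Add(15, Mul(Rational(1, 13), 23)), Mul(Rational(1, 6), Rational(1, 11), 6)) = Mul(Add(15, Rational(23, 13)), Rational(1, 11)) = Mul(Rational(218, 13), Rational(1, 11)) = Rational(218, 143)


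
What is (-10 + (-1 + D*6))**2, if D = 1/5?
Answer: 2401/25 ≈ 96.040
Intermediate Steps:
D = 1/5 (D = 1*(1/5) = 1/5 ≈ 0.20000)
(-10 + (-1 + D*6))**2 = (-10 + (-1 + (1/5)*6))**2 = (-10 + (-1 + 6/5))**2 = (-10 + 1/5)**2 = (-49/5)**2 = 2401/25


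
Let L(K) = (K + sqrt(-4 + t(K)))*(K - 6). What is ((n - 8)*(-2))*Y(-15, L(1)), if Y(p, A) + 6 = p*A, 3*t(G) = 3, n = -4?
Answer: 1656 + 1800*I*sqrt(3) ≈ 1656.0 + 3117.7*I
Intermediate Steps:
t(G) = 1 (t(G) = (1/3)*3 = 1)
L(K) = (-6 + K)*(K + I*sqrt(3)) (L(K) = (K + sqrt(-4 + 1))*(K - 6) = (K + sqrt(-3))*(-6 + K) = (K + I*sqrt(3))*(-6 + K) = (-6 + K)*(K + I*sqrt(3)))
Y(p, A) = -6 + A*p (Y(p, A) = -6 + p*A = -6 + A*p)
((n - 8)*(-2))*Y(-15, L(1)) = ((-4 - 8)*(-2))*(-6 + (1**2 - 6*1 - 6*I*sqrt(3) + I*1*sqrt(3))*(-15)) = (-12*(-2))*(-6 + (1 - 6 - 6*I*sqrt(3) + I*sqrt(3))*(-15)) = 24*(-6 + (-5 - 5*I*sqrt(3))*(-15)) = 24*(-6 + (75 + 75*I*sqrt(3))) = 24*(69 + 75*I*sqrt(3)) = 1656 + 1800*I*sqrt(3)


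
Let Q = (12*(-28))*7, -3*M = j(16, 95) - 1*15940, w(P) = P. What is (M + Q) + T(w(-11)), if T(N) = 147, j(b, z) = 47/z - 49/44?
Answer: 38981087/12540 ≈ 3108.5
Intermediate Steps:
j(b, z) = -49/44 + 47/z (j(b, z) = 47/z - 49*1/44 = 47/z - 49/44 = -49/44 + 47/z)
M = 66631787/12540 (M = -((-49/44 + 47/95) - 1*15940)/3 = -((-49/44 + 47*(1/95)) - 15940)/3 = -((-49/44 + 47/95) - 15940)/3 = -(-2587/4180 - 15940)/3 = -1/3*(-66631787/4180) = 66631787/12540 ≈ 5313.5)
Q = -2352 (Q = -336*7 = -2352)
(M + Q) + T(w(-11)) = (66631787/12540 - 2352) + 147 = 37137707/12540 + 147 = 38981087/12540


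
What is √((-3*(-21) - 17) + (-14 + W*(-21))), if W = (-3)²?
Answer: I*√157 ≈ 12.53*I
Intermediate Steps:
W = 9
√((-3*(-21) - 17) + (-14 + W*(-21))) = √((-3*(-21) - 17) + (-14 + 9*(-21))) = √((63 - 17) + (-14 - 189)) = √(46 - 203) = √(-157) = I*√157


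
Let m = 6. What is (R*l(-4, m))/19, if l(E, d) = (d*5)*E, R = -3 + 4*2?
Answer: -600/19 ≈ -31.579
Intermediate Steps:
R = 5 (R = -3 + 8 = 5)
l(E, d) = 5*E*d (l(E, d) = (5*d)*E = 5*E*d)
(R*l(-4, m))/19 = (5*(5*(-4)*6))/19 = (5*(-120))*(1/19) = -600*1/19 = -600/19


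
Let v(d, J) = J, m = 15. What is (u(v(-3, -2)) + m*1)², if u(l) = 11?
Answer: 676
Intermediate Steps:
(u(v(-3, -2)) + m*1)² = (11 + 15*1)² = (11 + 15)² = 26² = 676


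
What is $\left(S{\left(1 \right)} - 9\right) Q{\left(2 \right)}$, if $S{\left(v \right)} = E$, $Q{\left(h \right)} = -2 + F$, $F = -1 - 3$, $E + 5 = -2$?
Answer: $96$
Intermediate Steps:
$E = -7$ ($E = -5 - 2 = -7$)
$F = -4$ ($F = -1 - 3 = -4$)
$Q{\left(h \right)} = -6$ ($Q{\left(h \right)} = -2 - 4 = -6$)
$S{\left(v \right)} = -7$
$\left(S{\left(1 \right)} - 9\right) Q{\left(2 \right)} = \left(-7 - 9\right) \left(-6\right) = \left(-16\right) \left(-6\right) = 96$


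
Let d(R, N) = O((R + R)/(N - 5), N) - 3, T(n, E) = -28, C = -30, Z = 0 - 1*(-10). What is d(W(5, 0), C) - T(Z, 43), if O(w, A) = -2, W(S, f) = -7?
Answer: 23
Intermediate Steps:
Z = 10 (Z = 0 + 10 = 10)
d(R, N) = -5 (d(R, N) = -2 - 3 = -5)
d(W(5, 0), C) - T(Z, 43) = -5 - 1*(-28) = -5 + 28 = 23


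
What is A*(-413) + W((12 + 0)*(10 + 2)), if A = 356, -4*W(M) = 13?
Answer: -588125/4 ≈ -1.4703e+5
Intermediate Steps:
W(M) = -13/4 (W(M) = -1/4*13 = -13/4)
A*(-413) + W((12 + 0)*(10 + 2)) = 356*(-413) - 13/4 = -147028 - 13/4 = -588125/4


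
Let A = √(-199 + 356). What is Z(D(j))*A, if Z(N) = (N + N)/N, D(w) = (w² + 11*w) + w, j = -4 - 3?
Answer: 2*√157 ≈ 25.060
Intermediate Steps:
j = -7
D(w) = w² + 12*w
Z(N) = 2 (Z(N) = (2*N)/N = 2)
A = √157 ≈ 12.530
Z(D(j))*A = 2*√157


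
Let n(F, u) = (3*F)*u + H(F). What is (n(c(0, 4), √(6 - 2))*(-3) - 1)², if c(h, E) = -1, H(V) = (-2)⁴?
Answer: 961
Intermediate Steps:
H(V) = 16
n(F, u) = 16 + 3*F*u (n(F, u) = (3*F)*u + 16 = 3*F*u + 16 = 16 + 3*F*u)
(n(c(0, 4), √(6 - 2))*(-3) - 1)² = ((16 + 3*(-1)*√(6 - 2))*(-3) - 1)² = ((16 + 3*(-1)*√4)*(-3) - 1)² = ((16 + 3*(-1)*2)*(-3) - 1)² = ((16 - 6)*(-3) - 1)² = (10*(-3) - 1)² = (-30 - 1)² = (-31)² = 961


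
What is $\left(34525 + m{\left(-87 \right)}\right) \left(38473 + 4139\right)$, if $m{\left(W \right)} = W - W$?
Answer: $1471179300$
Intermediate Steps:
$m{\left(W \right)} = 0$
$\left(34525 + m{\left(-87 \right)}\right) \left(38473 + 4139\right) = \left(34525 + 0\right) \left(38473 + 4139\right) = 34525 \cdot 42612 = 1471179300$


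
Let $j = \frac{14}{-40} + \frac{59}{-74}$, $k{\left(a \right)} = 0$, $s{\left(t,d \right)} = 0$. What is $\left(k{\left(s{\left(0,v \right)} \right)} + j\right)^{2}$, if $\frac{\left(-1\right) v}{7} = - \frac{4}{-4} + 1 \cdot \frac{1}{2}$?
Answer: $\frac{720801}{547600} \approx 1.3163$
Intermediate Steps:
$v = - \frac{21}{2}$ ($v = - 7 \left(- \frac{4}{-4} + 1 \cdot \frac{1}{2}\right) = - 7 \left(\left(-4\right) \left(- \frac{1}{4}\right) + 1 \cdot \frac{1}{2}\right) = - 7 \left(1 + \frac{1}{2}\right) = \left(-7\right) \frac{3}{2} = - \frac{21}{2} \approx -10.5$)
$j = - \frac{849}{740}$ ($j = 14 \left(- \frac{1}{40}\right) + 59 \left(- \frac{1}{74}\right) = - \frac{7}{20} - \frac{59}{74} = - \frac{849}{740} \approx -1.1473$)
$\left(k{\left(s{\left(0,v \right)} \right)} + j\right)^{2} = \left(0 - \frac{849}{740}\right)^{2} = \left(- \frac{849}{740}\right)^{2} = \frac{720801}{547600}$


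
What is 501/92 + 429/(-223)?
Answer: 72255/20516 ≈ 3.5219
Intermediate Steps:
501/92 + 429/(-223) = 501*(1/92) + 429*(-1/223) = 501/92 - 429/223 = 72255/20516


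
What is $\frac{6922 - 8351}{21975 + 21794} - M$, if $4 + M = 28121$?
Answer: $- \frac{1230654402}{43769} \approx -28117.0$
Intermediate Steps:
$M = 28117$ ($M = -4 + 28121 = 28117$)
$\frac{6922 - 8351}{21975 + 21794} - M = \frac{6922 - 8351}{21975 + 21794} - 28117 = - \frac{1429}{43769} - 28117 = - \frac{1230654402}{43769}$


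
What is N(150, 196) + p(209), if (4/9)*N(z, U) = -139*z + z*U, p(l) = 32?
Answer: 38539/2 ≈ 19270.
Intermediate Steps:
N(z, U) = -1251*z/4 + 9*U*z/4 (N(z, U) = 9*(-139*z + z*U)/4 = 9*(-139*z + U*z)/4 = -1251*z/4 + 9*U*z/4)
N(150, 196) + p(209) = (9/4)*150*(-139 + 196) + 32 = (9/4)*150*57 + 32 = 38475/2 + 32 = 38539/2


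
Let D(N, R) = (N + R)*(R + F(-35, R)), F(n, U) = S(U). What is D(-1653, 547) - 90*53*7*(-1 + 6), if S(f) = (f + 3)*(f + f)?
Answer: -666252132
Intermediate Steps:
S(f) = 2*f*(3 + f) (S(f) = (3 + f)*(2*f) = 2*f*(3 + f))
F(n, U) = 2*U*(3 + U)
D(N, R) = (N + R)*(R + 2*R*(3 + R))
D(-1653, 547) - 90*53*7*(-1 + 6) = 547*(-1653 + 547 + 2*(-1653)*(3 + 547) + 2*547*(3 + 547)) - 90*53*7*(-1 + 6) = 547*(-1653 + 547 + 2*(-1653)*550 + 2*547*550) - 4770*7*5 = 547*(-1653 + 547 - 1818300 + 601700) - 4770*35 = 547*(-1217706) - 1*166950 = -666085182 - 166950 = -666252132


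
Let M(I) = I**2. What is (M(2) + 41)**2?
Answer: 2025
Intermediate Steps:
(M(2) + 41)**2 = (2**2 + 41)**2 = (4 + 41)**2 = 45**2 = 2025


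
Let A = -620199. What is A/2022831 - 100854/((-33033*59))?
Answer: -2862462629/11231881507 ≈ -0.25485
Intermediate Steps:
A/2022831 - 100854/((-33033*59)) = -620199/2022831 - 100854/((-33033*59)) = -620199*1/2022831 - 100854/(-1948947) = -68911/224759 - 100854*(-1/1948947) = -68911/224759 + 2586/49973 = -2862462629/11231881507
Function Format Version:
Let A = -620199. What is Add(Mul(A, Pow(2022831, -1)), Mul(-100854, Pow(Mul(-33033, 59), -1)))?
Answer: Rational(-2862462629, 11231881507) ≈ -0.25485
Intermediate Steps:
Add(Mul(A, Pow(2022831, -1)), Mul(-100854, Pow(Mul(-33033, 59), -1))) = Add(Mul(-620199, Pow(2022831, -1)), Mul(-100854, Pow(Mul(-33033, 59), -1))) = Add(Mul(-620199, Rational(1, 2022831)), Mul(-100854, Pow(-1948947, -1))) = Add(Rational(-68911, 224759), Mul(-100854, Rational(-1, 1948947))) = Add(Rational(-68911, 224759), Rational(2586, 49973)) = Rational(-2862462629, 11231881507)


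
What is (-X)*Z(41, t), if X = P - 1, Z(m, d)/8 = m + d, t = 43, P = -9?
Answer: 6720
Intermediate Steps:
Z(m, d) = 8*d + 8*m (Z(m, d) = 8*(m + d) = 8*(d + m) = 8*d + 8*m)
X = -10 (X = -9 - 1 = -10)
(-X)*Z(41, t) = (-1*(-10))*(8*43 + 8*41) = 10*(344 + 328) = 10*672 = 6720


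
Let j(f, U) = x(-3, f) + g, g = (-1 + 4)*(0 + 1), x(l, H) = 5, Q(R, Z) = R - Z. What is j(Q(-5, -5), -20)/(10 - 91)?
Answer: -8/81 ≈ -0.098765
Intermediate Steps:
g = 3 (g = 3*1 = 3)
j(f, U) = 8 (j(f, U) = 5 + 3 = 8)
j(Q(-5, -5), -20)/(10 - 91) = 8/(10 - 91) = 8/(-81) = -1/81*8 = -8/81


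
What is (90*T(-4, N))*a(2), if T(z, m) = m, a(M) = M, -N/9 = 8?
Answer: -12960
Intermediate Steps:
N = -72 (N = -9*8 = -72)
(90*T(-4, N))*a(2) = (90*(-72))*2 = -6480*2 = -12960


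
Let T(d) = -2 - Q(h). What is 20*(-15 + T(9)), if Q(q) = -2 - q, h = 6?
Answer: -180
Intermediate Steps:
T(d) = 6 (T(d) = -2 - (-2 - 1*6) = -2 - (-2 - 6) = -2 - 1*(-8) = -2 + 8 = 6)
20*(-15 + T(9)) = 20*(-15 + 6) = 20*(-9) = -180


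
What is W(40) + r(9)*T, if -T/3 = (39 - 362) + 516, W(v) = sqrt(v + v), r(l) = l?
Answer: -5211 + 4*sqrt(5) ≈ -5202.1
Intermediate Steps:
W(v) = sqrt(2)*sqrt(v) (W(v) = sqrt(2*v) = sqrt(2)*sqrt(v))
T = -579 (T = -3*((39 - 362) + 516) = -3*(-323 + 516) = -3*193 = -579)
W(40) + r(9)*T = sqrt(2)*sqrt(40) + 9*(-579) = sqrt(2)*(2*sqrt(10)) - 5211 = 4*sqrt(5) - 5211 = -5211 + 4*sqrt(5)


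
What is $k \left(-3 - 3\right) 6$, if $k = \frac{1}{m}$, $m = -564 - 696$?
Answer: $\frac{1}{35} \approx 0.028571$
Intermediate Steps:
$m = -1260$
$k = - \frac{1}{1260}$ ($k = \frac{1}{-1260} = - \frac{1}{1260} \approx -0.00079365$)
$k \left(-3 - 3\right) 6 = - \frac{\left(-3 - 3\right) 6}{1260} = - \frac{\left(-6\right) 6}{1260} = \left(- \frac{1}{1260}\right) \left(-36\right) = \frac{1}{35}$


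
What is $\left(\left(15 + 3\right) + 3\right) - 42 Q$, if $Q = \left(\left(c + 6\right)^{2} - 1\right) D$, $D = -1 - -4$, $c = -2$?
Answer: $-1869$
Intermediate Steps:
$D = 3$ ($D = -1 + 4 = 3$)
$Q = 45$ ($Q = \left(\left(-2 + 6\right)^{2} - 1\right) 3 = \left(4^{2} - 1\right) 3 = \left(16 - 1\right) 3 = 15 \cdot 3 = 45$)
$\left(\left(15 + 3\right) + 3\right) - 42 Q = \left(\left(15 + 3\right) + 3\right) - 1890 = \left(18 + 3\right) - 1890 = 21 - 1890 = -1869$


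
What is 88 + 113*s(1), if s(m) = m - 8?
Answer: -703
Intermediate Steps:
s(m) = -8 + m
88 + 113*s(1) = 88 + 113*(-8 + 1) = 88 + 113*(-7) = 88 - 791 = -703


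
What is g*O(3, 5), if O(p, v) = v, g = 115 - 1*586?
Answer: -2355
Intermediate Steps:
g = -471 (g = 115 - 586 = -471)
g*O(3, 5) = -471*5 = -2355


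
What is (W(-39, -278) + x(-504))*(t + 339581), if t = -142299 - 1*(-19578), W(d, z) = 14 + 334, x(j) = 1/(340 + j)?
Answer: 3094104265/41 ≈ 7.5466e+7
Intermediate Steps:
W(d, z) = 348
t = -122721 (t = -142299 + 19578 = -122721)
(W(-39, -278) + x(-504))*(t + 339581) = (348 + 1/(340 - 504))*(-122721 + 339581) = (348 + 1/(-164))*216860 = (348 - 1/164)*216860 = (57071/164)*216860 = 3094104265/41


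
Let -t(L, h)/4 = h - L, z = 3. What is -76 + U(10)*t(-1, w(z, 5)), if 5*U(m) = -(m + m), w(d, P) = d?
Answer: -12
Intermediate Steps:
t(L, h) = -4*h + 4*L (t(L, h) = -4*(h - L) = -4*h + 4*L)
U(m) = -2*m/5 (U(m) = (-(m + m))/5 = (-2*m)/5 = -2*m/5)
-76 + U(10)*t(-1, w(z, 5)) = -76 + (-⅖*10)*(-4*3 + 4*(-1)) = -76 - 4*(-12 - 4) = -76 - 4*(-16) = -76 + 64 = -12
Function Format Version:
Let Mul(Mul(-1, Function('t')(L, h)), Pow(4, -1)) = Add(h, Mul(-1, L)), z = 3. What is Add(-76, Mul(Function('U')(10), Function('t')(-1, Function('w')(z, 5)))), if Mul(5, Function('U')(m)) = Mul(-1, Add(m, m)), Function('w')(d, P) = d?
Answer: -12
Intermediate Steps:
Function('t')(L, h) = Add(Mul(-4, h), Mul(4, L)) (Function('t')(L, h) = Mul(-4, Add(h, Mul(-1, L))) = Add(Mul(-4, h), Mul(4, L)))
Function('U')(m) = Mul(Rational(-2, 5), m) (Function('U')(m) = Mul(Rational(1, 5), Mul(-1, Add(m, m))) = Mul(Rational(1, 5), Mul(-1, Mul(2, m))) = Mul(Rational(1, 5), Mul(-2, m)) = Mul(Rational(-2, 5), m))
Add(-76, Mul(Function('U')(10), Function('t')(-1, Function('w')(z, 5)))) = Add(-76, Mul(Mul(Rational(-2, 5), 10), Add(Mul(-4, 3), Mul(4, -1)))) = Add(-76, Mul(-4, Add(-12, -4))) = Add(-76, Mul(-4, -16)) = Add(-76, 64) = -12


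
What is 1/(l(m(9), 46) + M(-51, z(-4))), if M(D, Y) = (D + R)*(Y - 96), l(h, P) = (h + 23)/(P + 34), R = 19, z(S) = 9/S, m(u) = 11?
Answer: 40/125777 ≈ 0.00031802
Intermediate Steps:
l(h, P) = (23 + h)/(34 + P)
M(D, Y) = (-96 + Y)*(19 + D) (M(D, Y) = (D + 19)*(Y - 96) = (19 + D)*(-96 + Y) = (-96 + Y)*(19 + D))
1/(l(m(9), 46) + M(-51, z(-4))) = 1/((23 + 11)/(34 + 46) + (-1824 - 96*(-51) + 19*(9/(-4)) - 459/(-4))) = 1/(34/80 + (-1824 + 4896 + 19*(9*(-¼)) - 459*(-1)/4)) = 1/((1/80)*34 + (-1824 + 4896 + 19*(-9/4) - 51*(-9/4))) = 1/(17/40 + (-1824 + 4896 - 171/4 + 459/4)) = 1/(17/40 + 3144) = 1/(125777/40) = 40/125777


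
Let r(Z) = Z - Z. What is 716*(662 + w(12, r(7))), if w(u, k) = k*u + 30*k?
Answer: 473992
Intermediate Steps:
r(Z) = 0
w(u, k) = 30*k + k*u
716*(662 + w(12, r(7))) = 716*(662 + 0*(30 + 12)) = 716*(662 + 0*42) = 716*(662 + 0) = 716*662 = 473992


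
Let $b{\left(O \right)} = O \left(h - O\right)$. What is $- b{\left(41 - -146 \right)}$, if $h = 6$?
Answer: $33847$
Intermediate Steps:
$b{\left(O \right)} = O \left(6 - O\right)$
$- b{\left(41 - -146 \right)} = - \left(41 - -146\right) \left(6 - \left(41 - -146\right)\right) = - \left(41 + 146\right) \left(6 - \left(41 + 146\right)\right) = - 187 \left(6 - 187\right) = - 187 \left(-181\right) = \left(-1\right) \left(-33847\right) = 33847$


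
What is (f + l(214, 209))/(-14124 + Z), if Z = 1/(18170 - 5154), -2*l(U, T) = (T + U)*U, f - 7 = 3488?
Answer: 543626256/183837983 ≈ 2.9571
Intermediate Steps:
f = 3495 (f = 7 + 3488 = 3495)
l(U, T) = -U*(T + U)/2 (l(U, T) = -(T + U)*U/2 = -U*(T + U)/2)
Z = 1/13016 ≈ 7.6829e-5
(f + l(214, 209))/(-14124 + Z) = (3495 - ½*214*(209 + 214))/(-14124 + 1/13016) = (3495 - ½*214*423)/(-183837983/13016) = (3495 - 45261)*(-13016/183837983) = -41766*(-13016/183837983) = 543626256/183837983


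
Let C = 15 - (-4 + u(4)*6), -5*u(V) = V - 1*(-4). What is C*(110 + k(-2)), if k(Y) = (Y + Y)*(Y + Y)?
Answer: 18018/5 ≈ 3603.6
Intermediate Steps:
u(V) = -⅘ - V/5 (u(V) = -(V - 1*(-4))/5 = -(V + 4)/5 = -(4 + V)/5 = -⅘ - V/5)
C = 143/5 (C = 15 - (-4 + (-⅘ - ⅕*4)*6) = 15 - (-4 + (-⅘ - ⅘)*6) = 15 - (-4 - 8/5*6) = 15 - (-4 - 48/5) = 15 - 1*(-68/5) = 15 + 68/5 = 143/5 ≈ 28.600)
k(Y) = 4*Y² (k(Y) = (2*Y)*(2*Y) = 4*Y²)
C*(110 + k(-2)) = 143*(110 + 4*(-2)²)/5 = 143*(110 + 4*4)/5 = 143*(110 + 16)/5 = (143/5)*126 = 18018/5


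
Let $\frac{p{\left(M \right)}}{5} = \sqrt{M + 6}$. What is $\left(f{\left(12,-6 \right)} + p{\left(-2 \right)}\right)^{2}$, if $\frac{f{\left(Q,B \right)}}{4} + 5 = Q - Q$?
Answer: $100$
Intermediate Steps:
$f{\left(Q,B \right)} = -20$ ($f{\left(Q,B \right)} = -20 + 4 \left(Q - Q\right) = -20 + 4 \cdot 0 = -20 + 0 = -20$)
$p{\left(M \right)} = 5 \sqrt{6 + M}$ ($p{\left(M \right)} = 5 \sqrt{M + 6} = 5 \sqrt{6 + M}$)
$\left(f{\left(12,-6 \right)} + p{\left(-2 \right)}\right)^{2} = \left(-20 + 5 \sqrt{6 - 2}\right)^{2} = \left(-20 + 5 \sqrt{4}\right)^{2} = \left(-20 + 5 \cdot 2\right)^{2} = \left(-20 + 10\right)^{2} = \left(-10\right)^{2} = 100$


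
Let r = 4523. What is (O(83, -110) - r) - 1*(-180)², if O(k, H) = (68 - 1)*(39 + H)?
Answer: -41680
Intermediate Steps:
O(k, H) = 2613 + 67*H (O(k, H) = 67*(39 + H) = 2613 + 67*H)
(O(83, -110) - r) - 1*(-180)² = ((2613 + 67*(-110)) - 1*4523) - 1*(-180)² = ((2613 - 7370) - 4523) - 1*32400 = (-4757 - 4523) - 32400 = -9280 - 32400 = -41680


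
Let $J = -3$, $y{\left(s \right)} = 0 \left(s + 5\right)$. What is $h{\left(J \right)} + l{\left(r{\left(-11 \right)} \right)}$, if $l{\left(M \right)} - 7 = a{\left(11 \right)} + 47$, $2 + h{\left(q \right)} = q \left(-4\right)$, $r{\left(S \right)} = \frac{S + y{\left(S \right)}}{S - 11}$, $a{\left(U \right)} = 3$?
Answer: $67$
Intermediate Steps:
$y{\left(s \right)} = 0$ ($y{\left(s \right)} = 0 \left(5 + s\right) = 0$)
$r{\left(S \right)} = \frac{S}{-11 + S}$ ($r{\left(S \right)} = \frac{S + 0}{S - 11} = \frac{S}{-11 + S}$)
$h{\left(q \right)} = -2 - 4 q$ ($h{\left(q \right)} = -2 + q \left(-4\right) = -2 - 4 q$)
$l{\left(M \right)} = 57$ ($l{\left(M \right)} = 7 + \left(3 + 47\right) = 7 + 50 = 57$)
$h{\left(J \right)} + l{\left(r{\left(-11 \right)} \right)} = \left(-2 - -12\right) + 57 = \left(-2 + 12\right) + 57 = 10 + 57 = 67$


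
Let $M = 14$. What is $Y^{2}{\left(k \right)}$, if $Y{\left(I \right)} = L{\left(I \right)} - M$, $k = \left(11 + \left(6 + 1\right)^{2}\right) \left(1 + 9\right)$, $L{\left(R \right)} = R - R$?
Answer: $196$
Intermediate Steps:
$L{\left(R \right)} = 0$
$k = 600$ ($k = \left(11 + 7^{2}\right) 10 = \left(11 + 49\right) 10 = 60 \cdot 10 = 600$)
$Y{\left(I \right)} = -14$ ($Y{\left(I \right)} = 0 - 14 = -14$)
$Y^{2}{\left(k \right)} = \left(-14\right)^{2} = 196$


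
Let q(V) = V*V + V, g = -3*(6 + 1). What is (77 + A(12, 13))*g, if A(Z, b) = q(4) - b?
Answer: -1764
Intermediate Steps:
g = -21 (g = -3*7 = -21)
q(V) = V + V² (q(V) = V² + V = V + V²)
A(Z, b) = 20 - b (A(Z, b) = 4*(1 + 4) - b = 4*5 - b = 20 - b)
(77 + A(12, 13))*g = (77 + (20 - 1*13))*(-21) = (77 + (20 - 13))*(-21) = (77 + 7)*(-21) = 84*(-21) = -1764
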